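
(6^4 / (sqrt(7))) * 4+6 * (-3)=-18+5184 * sqrt(7) / 7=1941.37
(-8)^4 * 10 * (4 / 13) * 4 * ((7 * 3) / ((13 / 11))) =151388160 / 169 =895787.93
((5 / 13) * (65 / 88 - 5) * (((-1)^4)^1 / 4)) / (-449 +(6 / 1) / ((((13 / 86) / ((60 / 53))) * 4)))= 99375 / 106170592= 0.00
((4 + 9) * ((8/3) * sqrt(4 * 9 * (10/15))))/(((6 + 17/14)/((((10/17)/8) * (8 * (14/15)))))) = 81536 * sqrt(6)/15453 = 12.92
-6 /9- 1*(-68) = 202 /3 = 67.33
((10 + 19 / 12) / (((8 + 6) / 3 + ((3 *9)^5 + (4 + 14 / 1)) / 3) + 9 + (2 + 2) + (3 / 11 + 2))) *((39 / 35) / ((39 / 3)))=4587 / 22097436620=0.00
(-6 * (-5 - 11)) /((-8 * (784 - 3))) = -0.02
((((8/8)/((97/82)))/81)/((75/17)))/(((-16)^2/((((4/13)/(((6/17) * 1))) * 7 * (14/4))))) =580601/2941660800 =0.00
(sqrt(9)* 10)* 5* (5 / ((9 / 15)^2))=6250 / 3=2083.33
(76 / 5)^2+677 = 22701 / 25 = 908.04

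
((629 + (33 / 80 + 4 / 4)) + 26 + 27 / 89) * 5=4675817 / 1424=3283.58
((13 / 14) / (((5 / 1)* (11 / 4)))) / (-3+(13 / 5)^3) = 325 / 70147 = 0.00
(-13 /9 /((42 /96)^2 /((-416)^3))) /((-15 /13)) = -3114631430144 /6615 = -470843753.61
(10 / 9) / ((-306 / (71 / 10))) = -71 / 2754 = -0.03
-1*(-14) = 14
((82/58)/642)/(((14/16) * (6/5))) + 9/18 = 196309/390978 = 0.50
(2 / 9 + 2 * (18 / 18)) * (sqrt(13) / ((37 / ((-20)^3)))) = -160000 * sqrt(13) / 333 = -1732.40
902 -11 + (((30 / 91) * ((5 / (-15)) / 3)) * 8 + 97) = 269644 / 273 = 987.71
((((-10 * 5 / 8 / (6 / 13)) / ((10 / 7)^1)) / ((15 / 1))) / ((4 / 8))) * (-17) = 1547 / 72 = 21.49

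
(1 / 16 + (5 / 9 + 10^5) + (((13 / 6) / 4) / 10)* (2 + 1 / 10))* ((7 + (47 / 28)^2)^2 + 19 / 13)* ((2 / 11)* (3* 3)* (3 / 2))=1688803997631035667 / 70316646400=24017129.43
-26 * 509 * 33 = -436722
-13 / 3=-4.33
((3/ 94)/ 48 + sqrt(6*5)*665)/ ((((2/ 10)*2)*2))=5/ 6016 + 3325*sqrt(30)/ 4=4552.94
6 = 6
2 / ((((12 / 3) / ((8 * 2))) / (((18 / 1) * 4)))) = 576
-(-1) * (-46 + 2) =-44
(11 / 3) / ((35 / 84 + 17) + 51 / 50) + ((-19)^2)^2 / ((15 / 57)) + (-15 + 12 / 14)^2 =495420.02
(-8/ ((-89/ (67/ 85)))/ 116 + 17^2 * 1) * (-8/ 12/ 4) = -21134133/ 438770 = -48.17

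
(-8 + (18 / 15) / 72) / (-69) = 479 / 4140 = 0.12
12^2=144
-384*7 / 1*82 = -220416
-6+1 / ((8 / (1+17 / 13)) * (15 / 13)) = -23 / 4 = -5.75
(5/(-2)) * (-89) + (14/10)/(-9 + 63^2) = 4405507/19800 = 222.50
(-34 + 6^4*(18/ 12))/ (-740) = -191/ 74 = -2.58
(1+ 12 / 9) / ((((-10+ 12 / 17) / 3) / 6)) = -357 / 79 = -4.52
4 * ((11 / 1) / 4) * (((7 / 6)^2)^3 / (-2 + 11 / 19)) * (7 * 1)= -172120487 / 1259712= -136.63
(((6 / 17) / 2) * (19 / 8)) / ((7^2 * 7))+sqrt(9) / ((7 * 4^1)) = 5055 / 46648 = 0.11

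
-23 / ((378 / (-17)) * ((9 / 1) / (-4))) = -782 / 1701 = -0.46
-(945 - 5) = -940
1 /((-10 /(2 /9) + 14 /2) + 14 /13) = -13 /480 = -0.03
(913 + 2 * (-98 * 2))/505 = 521/505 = 1.03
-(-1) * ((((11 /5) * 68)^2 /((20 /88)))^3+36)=1864994818946017681972 /1953125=954877347300361.05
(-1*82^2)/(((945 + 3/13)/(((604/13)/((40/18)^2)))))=-6853437/102400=-66.93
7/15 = 0.47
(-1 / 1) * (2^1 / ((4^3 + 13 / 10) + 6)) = -20 / 713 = -0.03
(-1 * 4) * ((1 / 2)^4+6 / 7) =-103 / 28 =-3.68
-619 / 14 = -44.21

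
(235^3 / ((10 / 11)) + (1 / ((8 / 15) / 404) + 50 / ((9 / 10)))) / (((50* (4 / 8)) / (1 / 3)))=25697656 / 135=190353.01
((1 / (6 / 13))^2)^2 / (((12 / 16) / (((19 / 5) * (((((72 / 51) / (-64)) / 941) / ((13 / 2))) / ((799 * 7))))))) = -41743 / 579773512080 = -0.00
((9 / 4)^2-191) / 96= -2975 / 1536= -1.94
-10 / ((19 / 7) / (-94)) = 6580 / 19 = 346.32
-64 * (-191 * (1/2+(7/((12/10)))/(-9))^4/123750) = 1564672/32882911875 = 0.00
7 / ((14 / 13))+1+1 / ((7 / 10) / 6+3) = 2925 / 374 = 7.82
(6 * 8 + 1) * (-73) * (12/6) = -7154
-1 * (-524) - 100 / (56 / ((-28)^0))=7311 / 14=522.21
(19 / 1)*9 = 171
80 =80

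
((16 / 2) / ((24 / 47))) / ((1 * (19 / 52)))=2444 / 57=42.88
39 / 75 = 13 / 25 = 0.52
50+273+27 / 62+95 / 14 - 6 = 70356 / 217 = 324.22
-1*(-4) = 4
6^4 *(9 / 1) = 11664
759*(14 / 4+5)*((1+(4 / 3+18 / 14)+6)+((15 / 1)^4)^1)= 4573369427 / 14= 326669244.79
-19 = -19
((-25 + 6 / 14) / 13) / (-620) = 43 / 14105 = 0.00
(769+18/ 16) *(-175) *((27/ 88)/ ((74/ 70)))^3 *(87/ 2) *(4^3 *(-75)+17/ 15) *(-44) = -30263707046.33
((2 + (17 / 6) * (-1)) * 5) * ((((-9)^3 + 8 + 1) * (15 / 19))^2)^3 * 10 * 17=-1124035978752000000000000000 / 47045881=-23892335627682261917.89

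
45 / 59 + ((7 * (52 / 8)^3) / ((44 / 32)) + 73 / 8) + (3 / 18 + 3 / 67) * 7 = 1409.46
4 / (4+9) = 4 / 13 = 0.31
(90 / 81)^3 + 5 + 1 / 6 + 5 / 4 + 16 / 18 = 25303 / 2916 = 8.68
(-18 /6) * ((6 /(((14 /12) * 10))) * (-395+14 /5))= 105894 /175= 605.11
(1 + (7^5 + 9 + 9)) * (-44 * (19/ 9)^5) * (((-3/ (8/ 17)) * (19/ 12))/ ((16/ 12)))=74014038411511/ 314928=235018919.92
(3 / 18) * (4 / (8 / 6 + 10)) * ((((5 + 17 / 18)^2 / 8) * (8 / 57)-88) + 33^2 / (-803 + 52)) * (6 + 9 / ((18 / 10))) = -13552293007 / 235780956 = -57.48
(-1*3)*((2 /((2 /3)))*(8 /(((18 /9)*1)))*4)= -144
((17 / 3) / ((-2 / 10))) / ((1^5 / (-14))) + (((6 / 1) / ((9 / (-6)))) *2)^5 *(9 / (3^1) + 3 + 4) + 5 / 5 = -981847 / 3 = -327282.33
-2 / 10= -1 / 5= -0.20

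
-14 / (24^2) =-0.02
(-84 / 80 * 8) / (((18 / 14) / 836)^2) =-479442656 / 135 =-3551427.08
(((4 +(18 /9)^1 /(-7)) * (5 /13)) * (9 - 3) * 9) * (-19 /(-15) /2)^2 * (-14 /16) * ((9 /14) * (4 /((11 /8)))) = -19494 /385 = -50.63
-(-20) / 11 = 20 / 11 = 1.82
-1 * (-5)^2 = -25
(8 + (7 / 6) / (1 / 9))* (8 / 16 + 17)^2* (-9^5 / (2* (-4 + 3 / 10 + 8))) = -13381979625 / 344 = -38901103.56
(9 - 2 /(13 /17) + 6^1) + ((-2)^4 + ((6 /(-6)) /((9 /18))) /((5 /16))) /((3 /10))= 577 /13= 44.38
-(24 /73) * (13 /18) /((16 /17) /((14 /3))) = -1547 /1314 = -1.18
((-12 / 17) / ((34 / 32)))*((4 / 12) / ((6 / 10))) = -320 / 867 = -0.37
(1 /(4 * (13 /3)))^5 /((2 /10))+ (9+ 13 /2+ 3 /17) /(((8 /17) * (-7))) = -12665538311 /2661428224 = -4.76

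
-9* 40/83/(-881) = 360/73123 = 0.00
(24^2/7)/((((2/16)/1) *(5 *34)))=2304/595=3.87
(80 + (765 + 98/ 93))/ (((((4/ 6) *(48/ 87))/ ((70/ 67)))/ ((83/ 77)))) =86086355/ 33232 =2590.47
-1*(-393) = 393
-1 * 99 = -99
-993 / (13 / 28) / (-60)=2317 / 65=35.65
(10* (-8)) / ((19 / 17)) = -1360 / 19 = -71.58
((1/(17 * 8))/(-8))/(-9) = 1/9792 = 0.00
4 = 4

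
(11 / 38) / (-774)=-11 / 29412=-0.00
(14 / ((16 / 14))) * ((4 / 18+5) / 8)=2303 / 288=8.00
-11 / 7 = -1.57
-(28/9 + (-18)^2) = -327.11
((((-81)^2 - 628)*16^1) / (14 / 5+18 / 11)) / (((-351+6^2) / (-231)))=2871572 / 183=15691.65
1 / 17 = 0.06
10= 10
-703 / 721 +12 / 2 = 3623 / 721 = 5.02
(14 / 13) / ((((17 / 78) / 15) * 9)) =8.24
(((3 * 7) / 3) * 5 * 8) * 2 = 560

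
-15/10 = -3/2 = -1.50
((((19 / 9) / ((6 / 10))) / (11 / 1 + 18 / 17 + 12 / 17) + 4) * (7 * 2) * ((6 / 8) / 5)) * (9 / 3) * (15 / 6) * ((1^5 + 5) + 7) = 325663 / 372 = 875.44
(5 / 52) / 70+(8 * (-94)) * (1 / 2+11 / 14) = -100553 / 104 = -966.86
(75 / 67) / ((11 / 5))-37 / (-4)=28769 / 2948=9.76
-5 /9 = -0.56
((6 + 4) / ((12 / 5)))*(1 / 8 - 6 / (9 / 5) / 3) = -1775 / 432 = -4.11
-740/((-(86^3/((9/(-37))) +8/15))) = -8325/29417584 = -0.00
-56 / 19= -2.95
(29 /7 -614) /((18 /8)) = -5692 /21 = -271.05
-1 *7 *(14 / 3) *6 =-196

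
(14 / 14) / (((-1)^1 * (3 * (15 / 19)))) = -19 / 45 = -0.42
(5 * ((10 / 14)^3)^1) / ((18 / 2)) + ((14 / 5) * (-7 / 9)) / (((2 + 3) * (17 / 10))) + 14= 406603 / 29155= 13.95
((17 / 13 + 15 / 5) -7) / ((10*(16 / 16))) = -7 / 26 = -0.27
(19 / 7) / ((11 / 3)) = 57 / 77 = 0.74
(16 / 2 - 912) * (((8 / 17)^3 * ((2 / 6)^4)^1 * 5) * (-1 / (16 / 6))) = 289280 / 132651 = 2.18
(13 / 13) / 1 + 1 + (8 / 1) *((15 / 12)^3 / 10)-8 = -71 / 16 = -4.44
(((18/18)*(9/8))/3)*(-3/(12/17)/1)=-51/32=-1.59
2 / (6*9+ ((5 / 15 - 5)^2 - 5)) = 18 / 637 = 0.03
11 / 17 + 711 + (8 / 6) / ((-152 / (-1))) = 1379189 / 1938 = 711.66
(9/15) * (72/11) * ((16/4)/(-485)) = -864/26675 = -0.03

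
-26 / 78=-1 / 3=-0.33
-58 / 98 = -29 / 49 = -0.59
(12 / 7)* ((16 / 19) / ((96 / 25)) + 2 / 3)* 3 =606 / 133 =4.56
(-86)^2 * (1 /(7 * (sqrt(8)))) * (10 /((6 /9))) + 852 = 852 + 27735 * sqrt(2) /7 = 6455.32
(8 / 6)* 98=392 / 3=130.67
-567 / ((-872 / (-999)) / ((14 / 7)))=-566433 / 436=-1299.16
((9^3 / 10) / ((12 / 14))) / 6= 567 / 40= 14.18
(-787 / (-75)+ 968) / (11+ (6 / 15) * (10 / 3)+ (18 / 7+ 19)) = 513709 / 17800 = 28.86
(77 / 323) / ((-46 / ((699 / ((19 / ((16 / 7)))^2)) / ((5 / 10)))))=-1968384 / 18773083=-0.10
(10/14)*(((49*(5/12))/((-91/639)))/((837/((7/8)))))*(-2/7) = 1775/58032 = 0.03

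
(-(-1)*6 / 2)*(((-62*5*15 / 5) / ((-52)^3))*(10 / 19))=6975 / 667888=0.01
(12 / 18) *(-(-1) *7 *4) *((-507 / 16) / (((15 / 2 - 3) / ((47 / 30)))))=-205.93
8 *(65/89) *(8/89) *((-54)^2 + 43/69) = 837187520/546549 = 1531.77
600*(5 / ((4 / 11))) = 8250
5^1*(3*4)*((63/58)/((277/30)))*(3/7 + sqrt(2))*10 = 243000/8033 + 567000*sqrt(2)/8033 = 130.07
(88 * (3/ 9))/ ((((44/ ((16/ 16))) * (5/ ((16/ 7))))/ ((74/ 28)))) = 592/ 735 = 0.81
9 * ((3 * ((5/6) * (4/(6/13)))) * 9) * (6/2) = 5265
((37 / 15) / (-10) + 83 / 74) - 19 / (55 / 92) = -943432 / 30525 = -30.91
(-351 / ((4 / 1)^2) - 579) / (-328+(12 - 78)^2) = -9615 / 64448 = -0.15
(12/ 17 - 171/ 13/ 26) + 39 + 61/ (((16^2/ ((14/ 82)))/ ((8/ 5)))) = 740023811/ 18846880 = 39.27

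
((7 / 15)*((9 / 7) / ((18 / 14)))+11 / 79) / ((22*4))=0.01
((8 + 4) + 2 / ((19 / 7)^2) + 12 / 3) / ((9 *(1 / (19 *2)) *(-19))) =-3916 / 1083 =-3.62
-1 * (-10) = 10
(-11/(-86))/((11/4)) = 2/43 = 0.05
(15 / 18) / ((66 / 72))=10 / 11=0.91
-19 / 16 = -1.19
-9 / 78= -3 / 26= -0.12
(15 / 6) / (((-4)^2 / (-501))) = -2505 / 32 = -78.28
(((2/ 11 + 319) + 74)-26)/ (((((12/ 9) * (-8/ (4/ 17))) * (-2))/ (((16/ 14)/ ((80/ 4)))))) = 0.23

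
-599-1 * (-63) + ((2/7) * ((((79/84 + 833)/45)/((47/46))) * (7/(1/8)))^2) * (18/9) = 165985168037656/281813175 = 588990.09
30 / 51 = 10 / 17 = 0.59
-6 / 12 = -1 / 2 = -0.50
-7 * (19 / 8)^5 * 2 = -17332693 / 16384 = -1057.90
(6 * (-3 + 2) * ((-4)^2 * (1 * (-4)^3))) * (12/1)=73728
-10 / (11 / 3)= -30 / 11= -2.73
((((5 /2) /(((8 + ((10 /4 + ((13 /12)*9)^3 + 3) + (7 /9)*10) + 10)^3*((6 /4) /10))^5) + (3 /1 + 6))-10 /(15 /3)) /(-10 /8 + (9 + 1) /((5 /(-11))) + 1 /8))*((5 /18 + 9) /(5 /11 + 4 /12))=-3451355173196515986849226972741252407295902607607267254455678872407178286739643808374018474 /968252880263351071044294758858703480777654362015074682629799038177621161860886822948035745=-3.56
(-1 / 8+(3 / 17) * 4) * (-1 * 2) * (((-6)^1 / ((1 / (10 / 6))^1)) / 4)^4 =-49375 / 1088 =-45.38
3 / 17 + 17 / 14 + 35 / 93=39113 / 22134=1.77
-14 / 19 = -0.74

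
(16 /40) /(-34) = -1 /85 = -0.01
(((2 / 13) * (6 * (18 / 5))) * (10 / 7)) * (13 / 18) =3.43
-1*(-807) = 807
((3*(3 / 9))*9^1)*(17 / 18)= 17 / 2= 8.50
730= 730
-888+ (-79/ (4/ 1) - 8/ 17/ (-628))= -9691131/ 10676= -907.75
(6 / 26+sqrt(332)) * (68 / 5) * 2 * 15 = 1224 / 13+816 * sqrt(83) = 7528.27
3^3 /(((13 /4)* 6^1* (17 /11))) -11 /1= -2233 /221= -10.10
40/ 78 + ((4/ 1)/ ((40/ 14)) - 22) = -3917/ 195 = -20.09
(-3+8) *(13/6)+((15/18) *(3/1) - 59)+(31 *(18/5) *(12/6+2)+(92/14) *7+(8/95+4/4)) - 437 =3083/285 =10.82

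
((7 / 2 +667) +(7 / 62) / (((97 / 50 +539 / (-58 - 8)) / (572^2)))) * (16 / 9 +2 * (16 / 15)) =-4469166328 / 217155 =-20580.54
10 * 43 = 430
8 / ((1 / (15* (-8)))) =-960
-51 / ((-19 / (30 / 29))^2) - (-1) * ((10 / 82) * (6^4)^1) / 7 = 22.43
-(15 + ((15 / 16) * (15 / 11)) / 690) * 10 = -607275 / 4048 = -150.02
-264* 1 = -264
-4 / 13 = -0.31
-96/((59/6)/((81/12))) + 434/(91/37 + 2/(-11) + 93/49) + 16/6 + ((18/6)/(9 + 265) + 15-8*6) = 5193976577/673103742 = 7.72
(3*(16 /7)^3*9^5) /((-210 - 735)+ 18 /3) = -241864704 /107359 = -2252.86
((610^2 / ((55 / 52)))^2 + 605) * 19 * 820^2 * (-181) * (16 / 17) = -554071592183437145568000 / 2057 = -269359062801865408637.82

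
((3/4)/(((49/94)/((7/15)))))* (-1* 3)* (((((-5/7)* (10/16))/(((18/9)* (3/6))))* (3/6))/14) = 0.03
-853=-853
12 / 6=2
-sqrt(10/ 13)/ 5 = -sqrt(130)/ 65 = -0.18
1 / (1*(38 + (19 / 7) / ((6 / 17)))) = 42 / 1919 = 0.02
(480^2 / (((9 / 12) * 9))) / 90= 379.26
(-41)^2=1681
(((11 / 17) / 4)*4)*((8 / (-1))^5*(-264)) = 95158272 / 17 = 5597545.41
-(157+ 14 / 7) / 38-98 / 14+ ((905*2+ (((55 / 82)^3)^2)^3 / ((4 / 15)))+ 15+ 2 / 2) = 3875218205245370361327978007802864226349 / 2135319839646001557951702232883789824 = 1814.82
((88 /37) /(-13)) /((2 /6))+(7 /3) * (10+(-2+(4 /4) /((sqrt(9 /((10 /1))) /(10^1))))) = 26144 /1443+70 * sqrt(10) /9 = 42.71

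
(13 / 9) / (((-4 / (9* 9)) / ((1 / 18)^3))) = -13 / 2592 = -0.01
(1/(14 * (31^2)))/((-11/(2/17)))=-1/1257949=-0.00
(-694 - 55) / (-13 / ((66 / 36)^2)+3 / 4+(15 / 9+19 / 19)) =1087548 / 655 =1660.38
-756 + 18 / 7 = -5274 / 7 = -753.43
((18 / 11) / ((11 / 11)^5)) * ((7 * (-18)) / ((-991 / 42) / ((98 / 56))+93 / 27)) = 1000188 / 48697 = 20.54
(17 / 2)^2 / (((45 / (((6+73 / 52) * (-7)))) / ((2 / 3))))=-155771 / 2808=-55.47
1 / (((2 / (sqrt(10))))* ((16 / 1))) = sqrt(10) / 32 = 0.10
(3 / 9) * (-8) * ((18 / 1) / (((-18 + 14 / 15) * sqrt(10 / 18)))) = 27 * sqrt(5) / 16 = 3.77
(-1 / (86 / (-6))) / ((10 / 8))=12 / 215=0.06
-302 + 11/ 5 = -299.80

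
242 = 242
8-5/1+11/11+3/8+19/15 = 677/120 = 5.64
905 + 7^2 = 954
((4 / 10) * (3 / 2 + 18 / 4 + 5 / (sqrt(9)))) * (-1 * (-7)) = 322 / 15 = 21.47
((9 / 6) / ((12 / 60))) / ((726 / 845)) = 4225 / 484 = 8.73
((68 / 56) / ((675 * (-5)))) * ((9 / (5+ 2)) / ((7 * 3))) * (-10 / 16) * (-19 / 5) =-323 / 6174000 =-0.00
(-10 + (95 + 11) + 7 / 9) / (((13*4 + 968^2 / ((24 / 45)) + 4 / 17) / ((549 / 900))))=14807 / 440683200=0.00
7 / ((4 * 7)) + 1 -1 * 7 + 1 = -19 / 4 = -4.75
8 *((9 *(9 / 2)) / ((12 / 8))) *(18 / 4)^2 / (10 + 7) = 4374 / 17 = 257.29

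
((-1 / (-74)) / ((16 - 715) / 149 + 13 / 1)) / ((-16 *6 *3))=-149 / 26384256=-0.00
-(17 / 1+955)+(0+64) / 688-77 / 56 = -334809 / 344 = -973.28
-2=-2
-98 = -98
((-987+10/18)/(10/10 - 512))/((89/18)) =0.39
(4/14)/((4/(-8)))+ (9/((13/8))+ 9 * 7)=6185/91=67.97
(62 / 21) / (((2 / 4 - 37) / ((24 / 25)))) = -992 / 12775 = -0.08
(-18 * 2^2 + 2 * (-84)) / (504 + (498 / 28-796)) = 3360 / 3839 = 0.88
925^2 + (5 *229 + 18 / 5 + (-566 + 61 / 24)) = 102745217 / 120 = 856210.14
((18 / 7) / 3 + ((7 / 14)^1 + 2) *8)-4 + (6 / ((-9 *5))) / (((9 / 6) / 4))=16.50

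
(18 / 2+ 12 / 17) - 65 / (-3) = 1600 / 51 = 31.37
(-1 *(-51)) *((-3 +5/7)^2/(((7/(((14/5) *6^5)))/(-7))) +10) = -203029062/35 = -5800830.34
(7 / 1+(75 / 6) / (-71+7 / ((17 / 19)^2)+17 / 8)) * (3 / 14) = 1.46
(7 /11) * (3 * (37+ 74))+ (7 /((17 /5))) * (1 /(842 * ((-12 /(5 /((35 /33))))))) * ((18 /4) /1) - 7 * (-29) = 522627323 /1259632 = 414.90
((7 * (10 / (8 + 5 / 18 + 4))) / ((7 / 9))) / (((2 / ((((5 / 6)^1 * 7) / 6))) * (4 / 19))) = 29925 / 1768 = 16.93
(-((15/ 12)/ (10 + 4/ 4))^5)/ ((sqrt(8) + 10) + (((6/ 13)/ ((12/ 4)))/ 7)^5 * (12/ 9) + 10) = -5476164162907982507315625/ 5664295358405126941144369682432 + 1095232832207177214403125 * sqrt(2)/ 11328590716810253882288739364864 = -0.00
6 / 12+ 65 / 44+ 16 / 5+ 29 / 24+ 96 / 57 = 202391 / 25080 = 8.07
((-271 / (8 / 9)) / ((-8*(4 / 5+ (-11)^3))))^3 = -2487813875 / 105796971790336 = -0.00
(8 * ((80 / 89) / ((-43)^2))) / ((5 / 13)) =1664 / 164561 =0.01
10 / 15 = 2 / 3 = 0.67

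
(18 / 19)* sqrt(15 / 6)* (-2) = -3.00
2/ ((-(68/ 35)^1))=-35/ 34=-1.03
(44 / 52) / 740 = 11 / 9620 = 0.00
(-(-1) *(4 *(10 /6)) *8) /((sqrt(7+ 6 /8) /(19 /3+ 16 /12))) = 7360 *sqrt(31) /279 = 146.88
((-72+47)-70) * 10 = -950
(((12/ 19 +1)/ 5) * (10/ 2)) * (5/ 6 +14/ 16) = 1271/ 456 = 2.79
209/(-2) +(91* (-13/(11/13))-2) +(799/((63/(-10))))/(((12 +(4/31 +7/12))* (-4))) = -3281778029/2184798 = -1502.10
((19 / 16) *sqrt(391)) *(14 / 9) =133 *sqrt(391) / 72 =36.53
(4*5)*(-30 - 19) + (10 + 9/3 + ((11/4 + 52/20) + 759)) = -4053/20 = -202.65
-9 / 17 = -0.53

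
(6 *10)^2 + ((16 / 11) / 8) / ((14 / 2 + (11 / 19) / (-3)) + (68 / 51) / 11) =2606419 / 724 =3600.03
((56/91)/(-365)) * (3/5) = -24/23725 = -0.00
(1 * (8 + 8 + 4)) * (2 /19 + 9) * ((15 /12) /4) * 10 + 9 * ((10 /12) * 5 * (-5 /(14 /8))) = 122875 /266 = 461.94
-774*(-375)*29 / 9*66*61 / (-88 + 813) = 5193540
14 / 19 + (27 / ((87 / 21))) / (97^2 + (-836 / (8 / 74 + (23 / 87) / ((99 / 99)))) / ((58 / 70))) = 0.74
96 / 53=1.81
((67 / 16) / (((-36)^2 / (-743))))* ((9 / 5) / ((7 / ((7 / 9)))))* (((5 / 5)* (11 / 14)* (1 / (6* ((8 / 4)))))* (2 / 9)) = -547591 / 78382080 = -0.01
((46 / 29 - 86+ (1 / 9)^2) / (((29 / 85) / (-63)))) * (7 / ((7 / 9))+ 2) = 1297605155 / 7569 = 171436.80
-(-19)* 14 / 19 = 14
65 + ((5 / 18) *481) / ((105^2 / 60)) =86957 / 1323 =65.73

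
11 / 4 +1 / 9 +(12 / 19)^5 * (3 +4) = 317743861 / 89139564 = 3.56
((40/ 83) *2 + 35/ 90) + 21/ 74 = 45232/ 27639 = 1.64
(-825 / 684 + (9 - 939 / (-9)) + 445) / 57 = 127025 / 12996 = 9.77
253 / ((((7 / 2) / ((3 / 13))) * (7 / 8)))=19.06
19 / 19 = 1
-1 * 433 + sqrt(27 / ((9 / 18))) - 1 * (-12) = -421 + 3 * sqrt(6) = -413.65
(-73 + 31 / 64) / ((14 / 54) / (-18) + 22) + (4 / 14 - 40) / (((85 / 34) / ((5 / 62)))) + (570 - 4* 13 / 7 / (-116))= 1216754681361 / 2151702560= 565.48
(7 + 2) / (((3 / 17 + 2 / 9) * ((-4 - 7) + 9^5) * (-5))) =-1377 / 18006590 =-0.00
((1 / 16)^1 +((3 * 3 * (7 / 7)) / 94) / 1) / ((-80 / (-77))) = 9163 / 60160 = 0.15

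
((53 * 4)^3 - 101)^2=90783298512729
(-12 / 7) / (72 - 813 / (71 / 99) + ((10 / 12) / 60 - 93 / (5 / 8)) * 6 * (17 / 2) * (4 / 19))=485640 / 753300037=0.00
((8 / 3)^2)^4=16777216 / 6561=2557.11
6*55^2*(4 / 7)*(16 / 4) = 290400 / 7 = 41485.71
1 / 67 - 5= -334 / 67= -4.99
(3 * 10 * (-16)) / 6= -80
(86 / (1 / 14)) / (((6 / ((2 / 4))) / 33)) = 3311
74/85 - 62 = -5196/85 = -61.13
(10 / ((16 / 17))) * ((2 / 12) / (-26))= -85 / 1248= -0.07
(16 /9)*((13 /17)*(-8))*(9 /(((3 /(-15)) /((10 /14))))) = 41600 /119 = 349.58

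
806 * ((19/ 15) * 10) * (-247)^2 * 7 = 13080085564/ 3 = 4360028521.33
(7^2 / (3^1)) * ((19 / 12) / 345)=931 / 12420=0.07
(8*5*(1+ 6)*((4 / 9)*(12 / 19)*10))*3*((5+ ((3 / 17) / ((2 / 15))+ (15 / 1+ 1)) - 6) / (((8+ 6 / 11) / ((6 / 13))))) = 410256000 / 197353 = 2078.79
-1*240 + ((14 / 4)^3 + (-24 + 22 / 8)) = -1747 / 8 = -218.38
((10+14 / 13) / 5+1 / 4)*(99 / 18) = 7051 / 520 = 13.56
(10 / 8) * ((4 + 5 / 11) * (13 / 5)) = 637 / 44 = 14.48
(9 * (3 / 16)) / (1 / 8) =27 / 2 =13.50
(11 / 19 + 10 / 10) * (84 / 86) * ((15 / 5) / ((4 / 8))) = 7560 / 817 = 9.25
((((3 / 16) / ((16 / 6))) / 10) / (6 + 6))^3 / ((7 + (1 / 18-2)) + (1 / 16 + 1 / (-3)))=243 / 5779750912000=0.00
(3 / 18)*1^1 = 1 / 6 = 0.17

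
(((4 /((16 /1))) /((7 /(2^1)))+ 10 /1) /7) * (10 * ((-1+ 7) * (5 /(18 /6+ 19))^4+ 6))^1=496773315 /5739272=86.56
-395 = -395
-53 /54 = -0.98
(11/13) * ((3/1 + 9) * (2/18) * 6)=6.77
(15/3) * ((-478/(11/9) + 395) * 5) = 1075/11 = 97.73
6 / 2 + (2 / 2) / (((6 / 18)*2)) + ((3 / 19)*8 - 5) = 29 / 38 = 0.76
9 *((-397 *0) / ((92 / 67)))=0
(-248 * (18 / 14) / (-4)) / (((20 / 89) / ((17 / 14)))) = 422127 / 980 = 430.74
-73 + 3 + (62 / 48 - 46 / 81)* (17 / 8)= -354907 / 5184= -68.46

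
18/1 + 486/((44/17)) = 4527/22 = 205.77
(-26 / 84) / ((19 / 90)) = -195 / 133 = -1.47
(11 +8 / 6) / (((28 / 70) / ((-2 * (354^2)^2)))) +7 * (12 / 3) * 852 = -968419467264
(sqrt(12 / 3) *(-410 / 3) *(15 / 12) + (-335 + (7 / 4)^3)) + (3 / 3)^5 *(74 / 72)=-386081 / 576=-670.28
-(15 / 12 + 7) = -33 / 4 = -8.25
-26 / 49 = -0.53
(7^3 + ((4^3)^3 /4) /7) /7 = 67937 /49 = 1386.47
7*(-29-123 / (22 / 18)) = -9982 / 11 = -907.45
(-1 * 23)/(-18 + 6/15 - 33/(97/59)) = 11155/18271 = 0.61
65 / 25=13 / 5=2.60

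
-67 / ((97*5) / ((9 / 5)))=-603 / 2425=-0.25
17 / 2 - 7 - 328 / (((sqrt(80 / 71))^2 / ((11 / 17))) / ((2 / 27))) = -57157 / 4590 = -12.45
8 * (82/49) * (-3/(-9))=656/147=4.46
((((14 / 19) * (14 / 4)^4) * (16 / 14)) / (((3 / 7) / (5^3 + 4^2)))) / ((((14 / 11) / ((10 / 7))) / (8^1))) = 373328.42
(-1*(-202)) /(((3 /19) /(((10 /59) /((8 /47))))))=450965 /354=1273.91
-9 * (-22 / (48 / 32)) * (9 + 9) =2376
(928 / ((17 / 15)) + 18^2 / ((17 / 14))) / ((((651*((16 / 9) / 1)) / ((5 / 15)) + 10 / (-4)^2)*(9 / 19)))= 935104 / 1416831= 0.66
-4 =-4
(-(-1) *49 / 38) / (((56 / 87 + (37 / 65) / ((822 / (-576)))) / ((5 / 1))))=189810075 / 7206928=26.34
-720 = -720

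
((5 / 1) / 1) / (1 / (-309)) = -1545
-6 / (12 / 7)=-7 / 2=-3.50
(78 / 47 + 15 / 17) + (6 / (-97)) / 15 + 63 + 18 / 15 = 5172380 / 77503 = 66.74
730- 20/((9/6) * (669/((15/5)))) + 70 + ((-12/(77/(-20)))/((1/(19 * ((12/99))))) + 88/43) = 19715830304/24365649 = 809.16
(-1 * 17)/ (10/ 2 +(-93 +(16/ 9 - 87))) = 153/ 1559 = 0.10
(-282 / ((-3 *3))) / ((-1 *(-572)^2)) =-47 / 490776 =-0.00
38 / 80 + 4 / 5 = 51 / 40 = 1.28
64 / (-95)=-64 / 95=-0.67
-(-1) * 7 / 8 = 7 / 8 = 0.88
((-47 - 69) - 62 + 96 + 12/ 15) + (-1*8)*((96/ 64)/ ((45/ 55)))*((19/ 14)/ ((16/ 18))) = -14503/ 140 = -103.59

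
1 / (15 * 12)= 0.01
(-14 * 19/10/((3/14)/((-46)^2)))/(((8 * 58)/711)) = -116722263/290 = -402490.56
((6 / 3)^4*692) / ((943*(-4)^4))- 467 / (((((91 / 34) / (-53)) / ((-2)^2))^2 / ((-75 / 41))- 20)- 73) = 6926726511599533 / 1366928689934012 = 5.07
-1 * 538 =-538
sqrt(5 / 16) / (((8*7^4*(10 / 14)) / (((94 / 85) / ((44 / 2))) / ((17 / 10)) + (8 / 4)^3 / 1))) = 12763*sqrt(5) / 87231760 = 0.00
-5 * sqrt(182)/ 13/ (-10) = sqrt(182)/ 26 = 0.52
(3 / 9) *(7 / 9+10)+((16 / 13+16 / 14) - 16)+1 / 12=-9.95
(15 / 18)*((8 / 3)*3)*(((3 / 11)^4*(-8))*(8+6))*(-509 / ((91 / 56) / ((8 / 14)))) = 140728320 / 190333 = 739.38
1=1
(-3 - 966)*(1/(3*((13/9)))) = -2907/13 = -223.62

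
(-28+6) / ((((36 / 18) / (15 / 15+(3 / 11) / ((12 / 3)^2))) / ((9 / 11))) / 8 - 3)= 8.15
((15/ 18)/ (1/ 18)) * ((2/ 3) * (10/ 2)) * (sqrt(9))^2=450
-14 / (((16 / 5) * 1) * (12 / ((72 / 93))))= -0.28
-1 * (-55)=55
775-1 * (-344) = 1119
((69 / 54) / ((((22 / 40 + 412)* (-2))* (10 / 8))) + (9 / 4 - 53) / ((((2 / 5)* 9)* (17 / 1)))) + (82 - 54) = 91463665 / 3366408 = 27.17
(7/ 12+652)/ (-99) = -7831/ 1188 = -6.59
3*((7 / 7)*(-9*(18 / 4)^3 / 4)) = -19683 / 32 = -615.09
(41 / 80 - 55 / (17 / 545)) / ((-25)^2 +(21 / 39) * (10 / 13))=-405144207 / 143745200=-2.82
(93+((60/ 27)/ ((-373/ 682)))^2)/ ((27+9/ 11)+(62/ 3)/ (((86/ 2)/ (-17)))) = 583733252861/ 104730746040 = 5.57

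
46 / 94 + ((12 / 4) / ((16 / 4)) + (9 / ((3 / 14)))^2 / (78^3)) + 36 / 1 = 46148197 / 1239108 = 37.24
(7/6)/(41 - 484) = -0.00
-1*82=-82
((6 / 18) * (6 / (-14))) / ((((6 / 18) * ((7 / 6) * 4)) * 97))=-9 / 9506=-0.00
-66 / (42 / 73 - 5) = 4818 / 323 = 14.92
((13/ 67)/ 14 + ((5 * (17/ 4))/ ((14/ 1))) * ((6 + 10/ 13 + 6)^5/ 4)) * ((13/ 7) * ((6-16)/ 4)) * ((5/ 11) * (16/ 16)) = -160234563394925/ 589384796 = -271867.49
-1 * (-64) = 64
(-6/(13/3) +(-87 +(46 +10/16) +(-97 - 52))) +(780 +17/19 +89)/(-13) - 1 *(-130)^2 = -33903565/1976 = -17157.67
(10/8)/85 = 1/68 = 0.01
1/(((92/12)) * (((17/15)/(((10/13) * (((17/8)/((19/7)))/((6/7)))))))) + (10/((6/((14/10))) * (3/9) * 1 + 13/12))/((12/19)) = 61221265/9589528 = 6.38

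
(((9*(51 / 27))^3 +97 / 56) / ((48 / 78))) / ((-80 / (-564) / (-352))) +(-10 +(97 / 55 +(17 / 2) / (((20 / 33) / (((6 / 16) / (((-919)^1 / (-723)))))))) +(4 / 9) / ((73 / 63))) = -32761528489968059 / 1653023680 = -19819152.55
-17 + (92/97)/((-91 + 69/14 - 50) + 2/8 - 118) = -509653/29973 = -17.00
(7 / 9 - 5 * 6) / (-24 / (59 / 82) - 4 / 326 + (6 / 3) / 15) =0.88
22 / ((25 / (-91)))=-2002 / 25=-80.08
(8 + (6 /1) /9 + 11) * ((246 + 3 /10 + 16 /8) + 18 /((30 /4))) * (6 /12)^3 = 147913 /240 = 616.30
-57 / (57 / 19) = -19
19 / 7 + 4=6.71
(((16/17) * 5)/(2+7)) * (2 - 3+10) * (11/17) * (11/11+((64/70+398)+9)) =2518912/2023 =1245.14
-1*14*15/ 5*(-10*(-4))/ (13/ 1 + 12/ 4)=-105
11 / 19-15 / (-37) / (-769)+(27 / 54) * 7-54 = -53975911 / 1081214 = -49.92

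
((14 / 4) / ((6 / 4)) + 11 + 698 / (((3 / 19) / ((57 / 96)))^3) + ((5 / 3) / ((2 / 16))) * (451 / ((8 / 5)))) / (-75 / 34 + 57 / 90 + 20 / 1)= 1537435554265 / 692895744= 2218.86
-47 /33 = -1.42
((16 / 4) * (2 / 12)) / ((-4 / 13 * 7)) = -13 / 42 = -0.31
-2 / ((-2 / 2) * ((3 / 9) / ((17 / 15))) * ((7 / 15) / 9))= 918 / 7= 131.14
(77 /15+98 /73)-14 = -8239 /1095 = -7.52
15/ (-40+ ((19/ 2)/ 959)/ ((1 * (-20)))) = -191800/ 511473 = -0.37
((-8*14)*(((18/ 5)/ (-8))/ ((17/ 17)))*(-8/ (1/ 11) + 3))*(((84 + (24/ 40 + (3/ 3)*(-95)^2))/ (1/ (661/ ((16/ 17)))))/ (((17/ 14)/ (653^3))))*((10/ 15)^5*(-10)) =223462830265308516736/ 27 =8276401120937352471.70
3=3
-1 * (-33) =33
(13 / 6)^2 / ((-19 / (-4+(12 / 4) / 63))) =14027 / 14364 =0.98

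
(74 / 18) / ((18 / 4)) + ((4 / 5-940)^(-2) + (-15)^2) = 403537162409 / 1786245696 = 225.91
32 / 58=16 / 29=0.55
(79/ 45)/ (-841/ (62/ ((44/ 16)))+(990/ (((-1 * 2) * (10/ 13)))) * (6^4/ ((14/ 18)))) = -137144/ 83767463505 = -0.00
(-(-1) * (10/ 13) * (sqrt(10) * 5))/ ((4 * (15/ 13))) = 5 * sqrt(10)/ 6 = 2.64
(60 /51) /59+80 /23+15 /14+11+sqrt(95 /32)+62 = sqrt(190) /8+25052353 /322966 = 79.29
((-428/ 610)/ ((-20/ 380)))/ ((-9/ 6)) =-8132/ 915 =-8.89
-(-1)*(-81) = -81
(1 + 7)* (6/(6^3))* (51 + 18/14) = 244/21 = 11.62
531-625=-94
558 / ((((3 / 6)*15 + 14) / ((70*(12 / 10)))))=93744 / 43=2180.09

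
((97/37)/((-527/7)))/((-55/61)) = 41419/1072445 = 0.04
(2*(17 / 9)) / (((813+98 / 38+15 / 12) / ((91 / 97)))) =235144 / 54194967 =0.00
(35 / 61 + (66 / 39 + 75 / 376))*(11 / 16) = 8086617 / 4770688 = 1.70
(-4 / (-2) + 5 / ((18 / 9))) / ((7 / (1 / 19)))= 9 / 266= 0.03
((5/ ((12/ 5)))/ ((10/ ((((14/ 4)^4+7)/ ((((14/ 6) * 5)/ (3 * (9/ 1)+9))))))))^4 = 108980258088321/ 1048576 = 103931673.13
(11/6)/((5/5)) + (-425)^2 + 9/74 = 20049592/111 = 180626.95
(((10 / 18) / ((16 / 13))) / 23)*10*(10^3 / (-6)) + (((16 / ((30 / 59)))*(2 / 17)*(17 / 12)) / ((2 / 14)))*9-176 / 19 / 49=1720008569 / 5781510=297.50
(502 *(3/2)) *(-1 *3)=-2259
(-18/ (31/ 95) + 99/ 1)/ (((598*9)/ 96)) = 7248/ 9269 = 0.78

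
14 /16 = 0.88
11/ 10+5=61/ 10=6.10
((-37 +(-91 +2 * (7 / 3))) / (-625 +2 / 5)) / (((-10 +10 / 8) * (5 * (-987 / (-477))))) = -0.00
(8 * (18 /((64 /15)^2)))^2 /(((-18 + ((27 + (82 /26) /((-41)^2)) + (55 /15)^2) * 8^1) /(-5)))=-98353490625 /96064110592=-1.02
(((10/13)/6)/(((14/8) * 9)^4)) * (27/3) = 1280/68262831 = 0.00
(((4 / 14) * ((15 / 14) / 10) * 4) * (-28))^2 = 576 / 49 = 11.76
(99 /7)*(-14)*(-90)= 17820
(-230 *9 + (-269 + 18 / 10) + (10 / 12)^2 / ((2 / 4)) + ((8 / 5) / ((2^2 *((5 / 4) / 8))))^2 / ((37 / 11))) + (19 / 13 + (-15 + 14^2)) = -11641769771 / 5411250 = -2151.40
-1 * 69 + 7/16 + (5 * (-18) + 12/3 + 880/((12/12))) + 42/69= 267185/368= 726.05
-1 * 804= -804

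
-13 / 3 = -4.33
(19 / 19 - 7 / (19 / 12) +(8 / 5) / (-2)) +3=-116 / 95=-1.22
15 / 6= 5 / 2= 2.50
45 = 45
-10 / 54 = -5 / 27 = -0.19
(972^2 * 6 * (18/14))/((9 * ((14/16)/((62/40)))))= 351459648/245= 1434529.18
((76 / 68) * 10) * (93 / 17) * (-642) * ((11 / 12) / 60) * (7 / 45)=-4852771 / 52020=-93.29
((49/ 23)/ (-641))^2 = 2401/ 217356049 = 0.00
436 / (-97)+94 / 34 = -2853 / 1649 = -1.73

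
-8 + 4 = -4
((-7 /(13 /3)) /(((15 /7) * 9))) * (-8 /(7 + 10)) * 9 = 0.35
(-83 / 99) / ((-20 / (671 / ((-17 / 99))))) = -55693 / 340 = -163.80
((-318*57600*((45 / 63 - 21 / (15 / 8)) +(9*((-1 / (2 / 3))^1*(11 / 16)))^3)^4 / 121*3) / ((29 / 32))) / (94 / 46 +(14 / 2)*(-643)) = 24510521684092000958006771582207648580033 / 511226920287090575723724800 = 47944505094386.63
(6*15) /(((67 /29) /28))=1090.75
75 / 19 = 3.95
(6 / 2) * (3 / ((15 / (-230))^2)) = 2116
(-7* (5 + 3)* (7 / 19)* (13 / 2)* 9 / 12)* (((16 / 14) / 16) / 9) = -0.80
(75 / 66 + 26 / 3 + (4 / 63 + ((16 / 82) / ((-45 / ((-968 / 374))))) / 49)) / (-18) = -111203123 / 202868820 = -0.55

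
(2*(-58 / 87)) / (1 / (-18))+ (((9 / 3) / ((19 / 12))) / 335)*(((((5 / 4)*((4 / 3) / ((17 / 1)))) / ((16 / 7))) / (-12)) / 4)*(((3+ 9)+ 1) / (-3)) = 99721819 / 4155072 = 24.00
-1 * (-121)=121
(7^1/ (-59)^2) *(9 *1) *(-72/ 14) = -0.09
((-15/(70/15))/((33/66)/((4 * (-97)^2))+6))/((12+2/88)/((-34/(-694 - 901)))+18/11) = -2533655520/2675212396493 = -0.00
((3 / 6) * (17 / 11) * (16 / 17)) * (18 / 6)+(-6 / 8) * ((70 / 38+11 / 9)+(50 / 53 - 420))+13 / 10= 52417919 / 166155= 315.48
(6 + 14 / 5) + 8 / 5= 52 / 5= 10.40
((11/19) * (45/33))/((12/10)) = 25/38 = 0.66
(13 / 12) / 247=1 / 228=0.00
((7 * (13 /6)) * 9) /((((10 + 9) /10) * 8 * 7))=195 /152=1.28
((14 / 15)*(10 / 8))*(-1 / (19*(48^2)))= -7 / 262656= -0.00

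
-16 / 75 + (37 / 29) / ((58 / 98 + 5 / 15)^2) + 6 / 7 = 601052617 / 281601600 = 2.13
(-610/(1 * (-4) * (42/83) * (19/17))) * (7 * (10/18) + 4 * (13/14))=206140045/100548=2050.17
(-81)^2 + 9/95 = 623304/95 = 6561.09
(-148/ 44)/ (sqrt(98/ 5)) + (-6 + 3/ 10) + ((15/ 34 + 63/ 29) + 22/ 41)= -257698/ 101065 - 37* sqrt(10)/ 154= -3.31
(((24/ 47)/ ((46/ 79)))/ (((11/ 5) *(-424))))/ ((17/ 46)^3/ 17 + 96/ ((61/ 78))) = -152955060/ 19971755827397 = -0.00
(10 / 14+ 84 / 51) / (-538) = -281 / 64022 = -0.00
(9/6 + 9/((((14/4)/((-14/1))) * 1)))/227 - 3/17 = -2535/7718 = -0.33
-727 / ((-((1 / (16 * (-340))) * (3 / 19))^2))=7766751539200 / 9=862972393244.44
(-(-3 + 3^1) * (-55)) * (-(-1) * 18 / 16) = 0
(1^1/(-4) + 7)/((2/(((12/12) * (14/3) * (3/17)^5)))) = 15309/5679428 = 0.00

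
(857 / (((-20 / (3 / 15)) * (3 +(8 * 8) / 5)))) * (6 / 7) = -2571 / 5530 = -0.46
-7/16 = -0.44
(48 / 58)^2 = 576 / 841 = 0.68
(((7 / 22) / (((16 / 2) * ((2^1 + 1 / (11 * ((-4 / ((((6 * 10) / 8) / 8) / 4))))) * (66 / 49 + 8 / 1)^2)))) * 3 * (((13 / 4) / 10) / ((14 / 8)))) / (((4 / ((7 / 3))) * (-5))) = -218491 / 14728054850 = -0.00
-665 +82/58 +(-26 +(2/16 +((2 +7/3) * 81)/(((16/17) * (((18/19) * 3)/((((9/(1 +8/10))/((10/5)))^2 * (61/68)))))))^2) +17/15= 61662033143947/114032640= 540740.21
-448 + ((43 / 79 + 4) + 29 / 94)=-443.15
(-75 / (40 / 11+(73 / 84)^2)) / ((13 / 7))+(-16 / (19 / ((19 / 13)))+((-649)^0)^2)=-41770977 / 4431167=-9.43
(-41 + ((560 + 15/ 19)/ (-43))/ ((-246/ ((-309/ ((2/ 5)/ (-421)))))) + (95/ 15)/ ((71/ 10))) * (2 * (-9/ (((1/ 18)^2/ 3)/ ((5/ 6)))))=-596468085817815/ 2378287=-250797353.65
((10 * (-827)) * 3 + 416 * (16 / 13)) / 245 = -24298 / 245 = -99.18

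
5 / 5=1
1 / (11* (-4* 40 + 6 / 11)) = -1 / 1754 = -0.00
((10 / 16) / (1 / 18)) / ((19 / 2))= 45 / 38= 1.18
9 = 9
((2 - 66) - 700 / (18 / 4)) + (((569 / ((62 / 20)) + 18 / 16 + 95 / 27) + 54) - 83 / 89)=12934229 / 595944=21.70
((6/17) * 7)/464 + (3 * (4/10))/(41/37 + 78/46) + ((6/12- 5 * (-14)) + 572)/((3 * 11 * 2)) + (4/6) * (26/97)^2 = 74625713854579/7304740002120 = 10.22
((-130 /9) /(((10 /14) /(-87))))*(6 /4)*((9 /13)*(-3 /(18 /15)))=-9135 /2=-4567.50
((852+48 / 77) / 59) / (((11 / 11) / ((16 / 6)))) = 175072 / 4543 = 38.54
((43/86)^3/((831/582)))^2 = 9409/1227664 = 0.01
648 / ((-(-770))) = 324 / 385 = 0.84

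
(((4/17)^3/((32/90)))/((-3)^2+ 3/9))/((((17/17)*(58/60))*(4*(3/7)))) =675/284954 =0.00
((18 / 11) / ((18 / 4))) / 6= 2 / 33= 0.06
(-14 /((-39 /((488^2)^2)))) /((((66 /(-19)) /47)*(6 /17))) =-3013337058400256 /3861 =-780455078580.74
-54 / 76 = -27 / 38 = -0.71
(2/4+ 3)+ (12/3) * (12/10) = 8.30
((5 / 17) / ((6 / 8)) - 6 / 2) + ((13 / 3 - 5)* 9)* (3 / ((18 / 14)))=-16.61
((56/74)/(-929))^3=-21952/40611807053117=-0.00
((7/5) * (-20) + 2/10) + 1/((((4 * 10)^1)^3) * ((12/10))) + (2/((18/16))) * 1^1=-26.02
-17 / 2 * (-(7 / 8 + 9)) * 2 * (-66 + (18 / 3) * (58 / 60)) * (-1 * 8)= 404243 / 5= 80848.60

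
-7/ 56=-1/ 8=-0.12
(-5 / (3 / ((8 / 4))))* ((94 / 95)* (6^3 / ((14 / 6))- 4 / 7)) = -17296 / 57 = -303.44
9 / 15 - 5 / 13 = 14 / 65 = 0.22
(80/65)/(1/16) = 256/13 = 19.69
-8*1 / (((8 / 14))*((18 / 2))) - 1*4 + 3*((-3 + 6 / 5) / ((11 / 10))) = -1036 / 99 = -10.46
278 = 278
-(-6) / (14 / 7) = 3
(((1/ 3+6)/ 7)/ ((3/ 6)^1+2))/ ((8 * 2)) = 19/ 840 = 0.02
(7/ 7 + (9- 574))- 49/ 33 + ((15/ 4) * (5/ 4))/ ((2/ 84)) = -97313/ 264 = -368.61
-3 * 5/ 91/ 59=-15/ 5369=-0.00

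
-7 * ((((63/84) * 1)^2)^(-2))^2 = -458752/6561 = -69.92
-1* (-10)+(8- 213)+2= -193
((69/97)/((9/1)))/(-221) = -23/64311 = -0.00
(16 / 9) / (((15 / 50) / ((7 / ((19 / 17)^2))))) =323680 / 9747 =33.21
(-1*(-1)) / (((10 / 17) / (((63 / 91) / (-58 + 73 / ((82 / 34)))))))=-2091 / 49270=-0.04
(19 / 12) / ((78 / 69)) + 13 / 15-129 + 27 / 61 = -4005921 / 31720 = -126.29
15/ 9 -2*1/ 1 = -1/ 3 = -0.33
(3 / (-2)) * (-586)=879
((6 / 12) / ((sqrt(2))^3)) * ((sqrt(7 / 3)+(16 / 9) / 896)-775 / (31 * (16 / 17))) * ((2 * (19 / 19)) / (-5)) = sqrt(2) * (26773-336 * sqrt(21)) / 20160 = 1.77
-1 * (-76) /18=38 /9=4.22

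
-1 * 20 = -20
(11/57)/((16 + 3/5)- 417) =-5/10374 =-0.00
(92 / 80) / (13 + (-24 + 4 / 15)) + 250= 6997 / 28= 249.89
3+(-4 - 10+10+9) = 8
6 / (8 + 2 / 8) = 8 / 11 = 0.73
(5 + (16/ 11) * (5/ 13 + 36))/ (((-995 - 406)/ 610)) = -25.22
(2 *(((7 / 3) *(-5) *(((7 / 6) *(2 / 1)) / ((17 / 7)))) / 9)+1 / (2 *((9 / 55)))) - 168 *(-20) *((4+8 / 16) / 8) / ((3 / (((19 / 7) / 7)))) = 4720225 / 19278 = 244.85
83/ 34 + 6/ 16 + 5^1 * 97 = 66343/ 136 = 487.82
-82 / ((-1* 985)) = 82 / 985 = 0.08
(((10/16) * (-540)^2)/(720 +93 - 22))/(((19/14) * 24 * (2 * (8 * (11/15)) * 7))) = 455625/5290208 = 0.09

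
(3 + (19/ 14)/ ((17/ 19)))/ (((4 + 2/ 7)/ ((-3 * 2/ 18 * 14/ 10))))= -301/ 612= -0.49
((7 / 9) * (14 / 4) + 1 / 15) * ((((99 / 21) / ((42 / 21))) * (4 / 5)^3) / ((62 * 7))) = 22088 / 2848125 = 0.01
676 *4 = 2704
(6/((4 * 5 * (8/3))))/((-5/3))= -27/400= -0.07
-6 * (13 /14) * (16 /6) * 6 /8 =-78 /7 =-11.14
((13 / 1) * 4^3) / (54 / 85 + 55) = 70720 / 4729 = 14.95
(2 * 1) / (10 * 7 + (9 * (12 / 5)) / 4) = 10 / 377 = 0.03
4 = 4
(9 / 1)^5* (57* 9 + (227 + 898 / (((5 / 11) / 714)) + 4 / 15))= 83336955948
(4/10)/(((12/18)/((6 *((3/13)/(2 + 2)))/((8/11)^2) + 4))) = 4647/1664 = 2.79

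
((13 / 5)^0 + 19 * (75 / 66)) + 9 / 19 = 9641 / 418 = 23.06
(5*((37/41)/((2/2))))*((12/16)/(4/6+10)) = 0.32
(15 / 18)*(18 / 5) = 3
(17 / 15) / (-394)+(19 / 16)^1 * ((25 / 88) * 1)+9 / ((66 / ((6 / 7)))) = 1195069 / 2647680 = 0.45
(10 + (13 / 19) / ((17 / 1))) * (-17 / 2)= -3243 / 38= -85.34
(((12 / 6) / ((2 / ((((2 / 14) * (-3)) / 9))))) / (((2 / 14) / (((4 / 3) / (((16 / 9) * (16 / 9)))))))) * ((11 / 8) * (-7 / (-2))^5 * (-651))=1083194343 / 16384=66112.94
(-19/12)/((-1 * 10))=0.16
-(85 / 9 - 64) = 54.56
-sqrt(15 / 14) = -sqrt(210) / 14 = -1.04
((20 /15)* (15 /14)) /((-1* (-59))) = 0.02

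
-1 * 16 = -16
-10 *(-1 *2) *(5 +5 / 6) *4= 1400 / 3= 466.67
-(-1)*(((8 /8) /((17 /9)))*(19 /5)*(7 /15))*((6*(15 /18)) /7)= 0.67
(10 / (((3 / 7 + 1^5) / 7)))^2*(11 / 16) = 26411 / 16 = 1650.69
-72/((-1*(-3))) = -24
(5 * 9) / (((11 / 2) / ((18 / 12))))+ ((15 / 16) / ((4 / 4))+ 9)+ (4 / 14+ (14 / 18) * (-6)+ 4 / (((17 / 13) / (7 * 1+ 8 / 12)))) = 2593721 / 62832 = 41.28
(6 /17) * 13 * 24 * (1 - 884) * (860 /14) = -5972938.49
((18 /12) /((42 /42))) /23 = 3 /46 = 0.07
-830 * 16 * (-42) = 557760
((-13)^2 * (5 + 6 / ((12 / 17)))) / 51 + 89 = 4547 / 34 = 133.74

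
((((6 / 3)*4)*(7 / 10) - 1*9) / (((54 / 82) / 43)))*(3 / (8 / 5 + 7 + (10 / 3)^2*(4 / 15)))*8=-719304 / 1561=-460.80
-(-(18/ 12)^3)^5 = 14348907/ 32768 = 437.89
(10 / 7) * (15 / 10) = 15 / 7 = 2.14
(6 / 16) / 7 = 3 / 56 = 0.05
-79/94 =-0.84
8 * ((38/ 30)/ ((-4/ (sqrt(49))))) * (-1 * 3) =266/ 5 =53.20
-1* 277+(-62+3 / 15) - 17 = -355.80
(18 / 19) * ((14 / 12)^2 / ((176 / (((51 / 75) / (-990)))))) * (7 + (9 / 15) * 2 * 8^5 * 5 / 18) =-27313237 / 496584000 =-0.06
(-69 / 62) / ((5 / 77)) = -5313 / 310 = -17.14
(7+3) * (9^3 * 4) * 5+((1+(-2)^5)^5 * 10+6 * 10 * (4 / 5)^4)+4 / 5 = -35768210578 / 125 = -286145684.62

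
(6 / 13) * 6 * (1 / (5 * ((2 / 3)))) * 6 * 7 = 2268 / 65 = 34.89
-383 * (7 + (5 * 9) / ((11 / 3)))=-7381.45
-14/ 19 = -0.74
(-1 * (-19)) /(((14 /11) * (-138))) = -209 /1932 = -0.11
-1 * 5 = -5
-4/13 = -0.31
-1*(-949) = 949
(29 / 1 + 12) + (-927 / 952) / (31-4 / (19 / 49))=5107321 / 124712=40.95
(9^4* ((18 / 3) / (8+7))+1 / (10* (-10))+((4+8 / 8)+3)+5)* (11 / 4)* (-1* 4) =-2901129 / 100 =-29011.29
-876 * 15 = -13140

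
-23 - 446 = -469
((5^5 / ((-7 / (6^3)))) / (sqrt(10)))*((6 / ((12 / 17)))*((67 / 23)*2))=-76882500*sqrt(10) / 161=-1510085.79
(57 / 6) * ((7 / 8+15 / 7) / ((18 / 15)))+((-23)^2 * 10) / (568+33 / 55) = 63418765 / 1910496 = 33.19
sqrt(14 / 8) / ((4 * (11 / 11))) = sqrt(7) / 8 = 0.33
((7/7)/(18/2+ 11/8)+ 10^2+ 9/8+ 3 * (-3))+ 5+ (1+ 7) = 69867/664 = 105.22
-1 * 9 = -9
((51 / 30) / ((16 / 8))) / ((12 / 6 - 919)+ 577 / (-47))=-799 / 873520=-0.00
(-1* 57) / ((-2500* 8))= 57 / 20000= 0.00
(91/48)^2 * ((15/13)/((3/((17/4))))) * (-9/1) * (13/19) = -703885/19456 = -36.18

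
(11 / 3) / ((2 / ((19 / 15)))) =209 / 90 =2.32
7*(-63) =-441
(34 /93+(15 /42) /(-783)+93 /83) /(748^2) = 41902169 /15780936767904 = 0.00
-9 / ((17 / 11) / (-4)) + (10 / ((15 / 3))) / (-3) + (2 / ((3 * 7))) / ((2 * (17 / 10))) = 2696 / 119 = 22.66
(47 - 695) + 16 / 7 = -4520 / 7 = -645.71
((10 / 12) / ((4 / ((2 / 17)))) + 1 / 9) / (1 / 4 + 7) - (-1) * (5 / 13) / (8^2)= 91241 / 3691584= 0.02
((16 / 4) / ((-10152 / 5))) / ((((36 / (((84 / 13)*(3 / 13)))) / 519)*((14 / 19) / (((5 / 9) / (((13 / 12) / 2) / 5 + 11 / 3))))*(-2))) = 410875 / 97150833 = 0.00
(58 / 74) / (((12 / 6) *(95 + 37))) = 29 / 9768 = 0.00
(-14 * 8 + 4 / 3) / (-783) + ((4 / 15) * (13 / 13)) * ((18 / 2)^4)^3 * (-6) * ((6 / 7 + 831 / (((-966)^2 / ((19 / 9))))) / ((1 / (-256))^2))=-25439861723426541.44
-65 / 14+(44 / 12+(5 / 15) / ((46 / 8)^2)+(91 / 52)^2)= 124207 / 59248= 2.10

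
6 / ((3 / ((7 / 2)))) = 7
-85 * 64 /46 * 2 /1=-5440 /23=-236.52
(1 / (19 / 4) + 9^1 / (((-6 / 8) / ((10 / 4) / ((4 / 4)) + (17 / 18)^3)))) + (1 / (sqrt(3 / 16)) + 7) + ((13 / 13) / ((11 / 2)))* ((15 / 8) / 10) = -13352689 / 406296 + 4* sqrt(3) / 3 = -30.56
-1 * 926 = -926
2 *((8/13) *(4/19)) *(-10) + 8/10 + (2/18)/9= -177937/100035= -1.78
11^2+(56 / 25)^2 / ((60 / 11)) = 1142999 / 9375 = 121.92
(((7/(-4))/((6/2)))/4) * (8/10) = -7/60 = -0.12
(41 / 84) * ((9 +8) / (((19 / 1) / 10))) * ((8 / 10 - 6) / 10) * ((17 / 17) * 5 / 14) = -9061 / 11172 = -0.81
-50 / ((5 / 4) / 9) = -360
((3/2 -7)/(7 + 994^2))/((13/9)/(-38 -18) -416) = 396/29595698873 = 0.00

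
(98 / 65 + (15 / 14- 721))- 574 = -1176103 / 910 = -1292.42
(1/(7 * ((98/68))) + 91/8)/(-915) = -2099/167384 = -0.01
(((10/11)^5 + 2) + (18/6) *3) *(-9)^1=-16844049/161051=-104.59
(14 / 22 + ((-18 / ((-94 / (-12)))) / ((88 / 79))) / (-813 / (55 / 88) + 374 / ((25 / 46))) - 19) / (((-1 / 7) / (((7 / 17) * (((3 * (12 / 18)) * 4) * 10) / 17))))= 1850334710 / 7429901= 249.04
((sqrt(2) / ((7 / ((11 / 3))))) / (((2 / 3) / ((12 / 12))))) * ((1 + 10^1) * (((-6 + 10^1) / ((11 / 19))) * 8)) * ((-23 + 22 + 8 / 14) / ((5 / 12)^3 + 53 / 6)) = -1575936 * sqrt(2) / 68551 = -32.51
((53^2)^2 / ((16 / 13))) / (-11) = -102576253 / 176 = -582819.62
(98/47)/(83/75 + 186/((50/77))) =3675/506801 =0.01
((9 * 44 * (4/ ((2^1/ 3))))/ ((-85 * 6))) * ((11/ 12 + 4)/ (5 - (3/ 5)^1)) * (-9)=1593/ 34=46.85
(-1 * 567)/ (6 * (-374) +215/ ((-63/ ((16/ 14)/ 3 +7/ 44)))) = 33006204/ 130735013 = 0.25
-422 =-422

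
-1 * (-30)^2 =-900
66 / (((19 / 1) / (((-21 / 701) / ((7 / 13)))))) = -2574 / 13319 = -0.19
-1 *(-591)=591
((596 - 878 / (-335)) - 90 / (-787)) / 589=157853556 / 155286905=1.02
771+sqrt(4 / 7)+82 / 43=773.66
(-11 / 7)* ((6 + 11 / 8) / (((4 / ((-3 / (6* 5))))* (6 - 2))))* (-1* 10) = -649 / 896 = -0.72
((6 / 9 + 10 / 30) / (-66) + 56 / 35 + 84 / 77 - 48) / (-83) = 14957 / 27390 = 0.55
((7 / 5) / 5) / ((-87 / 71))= -497 / 2175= -0.23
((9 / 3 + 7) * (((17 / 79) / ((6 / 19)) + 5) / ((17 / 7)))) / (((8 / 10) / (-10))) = -2356375 / 8058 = -292.43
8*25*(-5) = -1000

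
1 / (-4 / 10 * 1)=-5 / 2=-2.50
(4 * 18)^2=5184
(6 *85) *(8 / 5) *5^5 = 2550000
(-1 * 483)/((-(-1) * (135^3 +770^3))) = -483/458993375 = -0.00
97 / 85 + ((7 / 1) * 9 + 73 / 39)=218833 / 3315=66.01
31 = 31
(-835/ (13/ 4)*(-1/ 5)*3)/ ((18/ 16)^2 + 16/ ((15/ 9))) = 213760/ 15067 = 14.19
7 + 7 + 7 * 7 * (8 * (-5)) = -1946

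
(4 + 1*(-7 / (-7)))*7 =35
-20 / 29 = -0.69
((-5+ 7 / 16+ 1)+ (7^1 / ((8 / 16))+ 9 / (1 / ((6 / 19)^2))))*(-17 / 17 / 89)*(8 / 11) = -65471 / 706838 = -0.09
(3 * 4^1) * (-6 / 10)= -36 / 5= -7.20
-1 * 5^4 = -625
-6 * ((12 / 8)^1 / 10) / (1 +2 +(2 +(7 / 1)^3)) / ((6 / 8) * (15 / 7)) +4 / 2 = 8693 / 4350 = 2.00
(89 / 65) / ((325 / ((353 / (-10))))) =-31417 / 211250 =-0.15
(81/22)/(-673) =-81/14806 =-0.01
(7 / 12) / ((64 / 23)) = 0.21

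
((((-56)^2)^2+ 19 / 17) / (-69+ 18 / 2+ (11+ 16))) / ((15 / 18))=-357618.08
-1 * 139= -139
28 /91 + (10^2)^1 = 1304 /13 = 100.31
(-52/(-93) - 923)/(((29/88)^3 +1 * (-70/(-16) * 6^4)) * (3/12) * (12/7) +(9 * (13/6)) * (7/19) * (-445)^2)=-7775371315712/12012208401251529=-0.00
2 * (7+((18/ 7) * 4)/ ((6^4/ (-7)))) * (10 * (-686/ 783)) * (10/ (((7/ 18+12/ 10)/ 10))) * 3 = -857500000/ 37323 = -22975.11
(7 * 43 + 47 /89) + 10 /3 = 81398 /267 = 304.86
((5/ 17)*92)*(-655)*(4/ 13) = -1205200/ 221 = -5453.39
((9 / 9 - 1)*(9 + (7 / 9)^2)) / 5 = 0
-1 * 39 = -39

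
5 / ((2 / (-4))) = -10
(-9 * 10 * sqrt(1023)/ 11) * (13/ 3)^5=-3712930 * sqrt(1023)/ 297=-399850.95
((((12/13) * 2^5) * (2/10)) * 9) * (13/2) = 345.60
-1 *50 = -50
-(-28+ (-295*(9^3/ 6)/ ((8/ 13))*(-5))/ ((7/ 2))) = -83177.80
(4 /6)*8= 16 /3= 5.33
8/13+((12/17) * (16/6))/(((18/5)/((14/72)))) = 12836/17901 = 0.72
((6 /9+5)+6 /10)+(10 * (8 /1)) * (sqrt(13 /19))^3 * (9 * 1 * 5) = 94 /15+46800 * sqrt(247) /361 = 2043.72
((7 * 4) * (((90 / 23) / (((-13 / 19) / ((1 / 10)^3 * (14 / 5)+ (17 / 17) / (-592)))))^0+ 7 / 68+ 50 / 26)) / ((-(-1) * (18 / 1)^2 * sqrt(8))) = 18725 * sqrt(2) / 286416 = 0.09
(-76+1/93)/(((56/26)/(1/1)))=-91871/2604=-35.28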